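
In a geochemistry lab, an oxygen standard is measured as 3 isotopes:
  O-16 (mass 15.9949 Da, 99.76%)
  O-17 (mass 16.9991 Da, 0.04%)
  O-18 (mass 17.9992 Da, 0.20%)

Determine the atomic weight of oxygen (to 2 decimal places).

Weight each isotope mass by its fractional abundance: 0.9976 × 15.9949 + 0.0004 × 16.9991 + 0.0020 × 17.9992
= 15.95651 + 0.00680 + 0.03600 = 15.99931 Da

16.00 Da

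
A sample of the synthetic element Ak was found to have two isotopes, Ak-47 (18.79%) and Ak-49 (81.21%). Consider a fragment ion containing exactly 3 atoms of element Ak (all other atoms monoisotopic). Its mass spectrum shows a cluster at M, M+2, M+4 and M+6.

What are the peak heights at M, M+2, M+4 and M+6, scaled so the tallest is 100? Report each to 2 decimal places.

1.24 : 16.06 : 69.41 : 100.00

Expanding (0.1879 + 0.8121)^3:
P(M) = 0.1879^3 = 0.006634
P(M+2) = 3 × 0.1879^2 × 0.8121^1 = 0.086017
P(M+4) = 3 × 0.1879^1 × 0.8121^2 = 0.371764
P(M+6) = 0.8121^3 = 0.535585
The M+6 peak is largest (0.535585); scaling to 100 gives 1.24 : 16.06 : 69.41 : 100.00.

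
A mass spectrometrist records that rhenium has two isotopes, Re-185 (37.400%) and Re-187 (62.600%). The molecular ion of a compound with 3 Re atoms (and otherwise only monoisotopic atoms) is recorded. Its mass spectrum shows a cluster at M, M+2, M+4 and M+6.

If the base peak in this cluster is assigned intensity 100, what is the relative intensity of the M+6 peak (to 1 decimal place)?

55.8

Binomial terms of (0.37400 + 0.62600)^3: M 0.0523, M+2 0.2627, M+4 0.4397, M+6 0.2453 → M+4 is the base peak.
P(M+4) = C(3,2) × 0.37400^1 × 0.62600^2 = 3 × 0.3740 × 0.391876 = 0.439685 (base)
P(M+6) = C(3,3) × 0.37400^0 × 0.62600^3 = 1 × 1.0000 × 0.24531438 = 0.245314
Relative intensity = 0.245314 / 0.439685 × 100 = 55.8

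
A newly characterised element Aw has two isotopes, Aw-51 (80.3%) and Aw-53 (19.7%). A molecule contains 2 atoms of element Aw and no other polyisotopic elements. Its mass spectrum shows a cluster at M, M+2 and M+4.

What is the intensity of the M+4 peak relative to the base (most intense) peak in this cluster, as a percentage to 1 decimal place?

(0.803 + 0.197)^2 gives M 0.6448, M+2 0.3164, M+4 0.0388; the largest is M.
P(M) = C(2,0) × 0.803^2 × 0.197^0 = 1 × 0.644809 × 1.0000 = 0.644809 (base)
P(M+4) = C(2,2) × 0.803^0 × 0.197^2 = 1 × 1.0000 × 0.038809 = 0.038809
Relative intensity = 0.038809 / 0.644809 × 100 = 6.0

6.0%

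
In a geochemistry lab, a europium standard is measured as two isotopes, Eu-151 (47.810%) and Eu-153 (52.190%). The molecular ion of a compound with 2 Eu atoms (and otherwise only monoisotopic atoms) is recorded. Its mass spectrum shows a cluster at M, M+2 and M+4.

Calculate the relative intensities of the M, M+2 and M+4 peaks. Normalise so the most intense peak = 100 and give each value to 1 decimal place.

45.8 : 100.0 : 54.6

Each Eu atom is independently Eu-151 (p = 0.47810) or Eu-153 (q = 0.52190); the cluster is the binomial expansion (p + q)^2.
P(M) = 0.47810^2 = 0.228580
P(M+2) = 2 × 0.47810^1 × 0.52190^1 = 0.499041
P(M+4) = 0.52190^2 = 0.272380
The M+2 peak is largest (0.499041); scaling to 100 gives 45.8 : 100.0 : 54.6.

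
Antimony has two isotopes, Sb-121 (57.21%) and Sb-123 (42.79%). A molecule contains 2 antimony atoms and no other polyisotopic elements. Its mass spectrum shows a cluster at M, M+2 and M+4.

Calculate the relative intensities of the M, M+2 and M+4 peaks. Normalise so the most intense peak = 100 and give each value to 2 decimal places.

The 2 Sb atoms are independent, so intensities follow the terms of (0.5721 + 0.4279)^2.
P(M) = 0.5721^2 = 0.327298
P(M+2) = 2 × 0.5721^1 × 0.4279^1 = 0.489603
P(M+4) = 0.4279^2 = 0.183098
The M+2 peak is largest (0.489603); scaling to 100 gives 66.85 : 100.00 : 37.40.

66.85 : 100.00 : 37.40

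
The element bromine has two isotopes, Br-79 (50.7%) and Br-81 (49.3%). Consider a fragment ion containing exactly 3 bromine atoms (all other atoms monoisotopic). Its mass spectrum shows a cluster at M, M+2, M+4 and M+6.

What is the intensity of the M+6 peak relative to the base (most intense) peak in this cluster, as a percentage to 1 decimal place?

31.5%

Binomial terms of (0.507 + 0.493)^3: M 0.1303, M+2 0.3802, M+4 0.3697, M+6 0.1198 → M+2 is the base peak.
P(M+2) = C(3,1) × 0.507^2 × 0.493^1 = 3 × 0.257049 × 0.4930 = 0.380175 (base)
P(M+6) = C(3,3) × 0.507^0 × 0.493^3 = 1 × 1.0000 × 0.11982316 = 0.119823
Relative intensity = 0.119823 / 0.380175 × 100 = 31.5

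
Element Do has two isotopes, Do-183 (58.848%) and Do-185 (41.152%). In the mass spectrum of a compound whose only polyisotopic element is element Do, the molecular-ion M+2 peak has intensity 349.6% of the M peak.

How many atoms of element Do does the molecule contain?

For n independent Do atoms, I(M+2)/I(M) = n · (abundance Do-185) / (abundance Do-183) = n · 0.41152/0.58848.
n = 3.496 × 0.58848/0.41152 = 5.00 ≈ 5

5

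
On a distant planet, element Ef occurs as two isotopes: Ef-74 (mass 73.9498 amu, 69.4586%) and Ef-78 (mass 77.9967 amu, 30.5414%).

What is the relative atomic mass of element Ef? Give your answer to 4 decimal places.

75.1858 amu

The abundance-weighted mean is 0.694586 × 73.9498 + 0.305414 × 77.9967
= 51.36450 + 23.82128 = 75.18578 amu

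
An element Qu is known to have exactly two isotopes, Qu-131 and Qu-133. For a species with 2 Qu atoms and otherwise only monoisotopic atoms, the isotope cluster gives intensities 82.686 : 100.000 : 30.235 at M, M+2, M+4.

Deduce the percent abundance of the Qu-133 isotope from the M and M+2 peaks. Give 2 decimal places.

If p is the fraction of Qu that is Qu-131, then I(M+2)/I(M) = [C(2,1)·p^1·(1−p)] / p^2 = 2·(1−p)/p = 100.000/82.686 = 1.2094
(1−p)/p = 1.2094/2 = 0.6047  ⇒  p = 1/(1 + 0.6047) = 0.6232
Qu-131: 62.32%, Qu-133: 37.68%.

37.68%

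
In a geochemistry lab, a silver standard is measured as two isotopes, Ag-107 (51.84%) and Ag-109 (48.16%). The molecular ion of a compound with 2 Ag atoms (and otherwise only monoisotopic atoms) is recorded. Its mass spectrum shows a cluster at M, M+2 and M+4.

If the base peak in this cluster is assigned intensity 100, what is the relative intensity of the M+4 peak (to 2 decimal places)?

46.45

(0.5184 + 0.4816)^2 gives M 0.2687, M+2 0.4993, M+4 0.2319; the largest is M+2.
P(M+2) = C(2,1) × 0.5184^1 × 0.4816^1 = 2 × 0.5184 × 0.4816 = 0.499323 (base)
P(M+4) = C(2,2) × 0.5184^0 × 0.4816^2 = 1 × 1.0000 × 0.23193856 = 0.231939
Relative intensity = 0.231939 / 0.499323 × 100 = 46.45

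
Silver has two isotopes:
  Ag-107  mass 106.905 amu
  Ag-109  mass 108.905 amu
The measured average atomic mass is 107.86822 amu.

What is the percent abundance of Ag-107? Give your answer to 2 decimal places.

51.84%

Let x be the fractional abundance of Ag-107; then Ag-109 has abundance 1 − x.
106.905·x + 108.905·(1 − x) = 107.86822
(106.905 − 108.905)·x = 107.86822 − 108.905
x = -1.03678 / -2.000 = 0.51839 → 51.84% Ag-107, 48.16% Ag-109.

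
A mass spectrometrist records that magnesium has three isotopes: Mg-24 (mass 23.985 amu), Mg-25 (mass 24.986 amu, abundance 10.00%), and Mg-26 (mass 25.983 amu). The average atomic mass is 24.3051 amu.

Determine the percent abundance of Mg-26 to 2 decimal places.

11.01%

The remaining 90.00% is split between Mg-24 (fraction x) and Mg-26 (fraction 0.9000 − x).
Substituting: 23.985x + 25.983(0.9000 − x) = 21.8065
(23.985 − 25.983)x = -1.5782  ⇒  x = 0.78989, y = 0.11011
Mg-24: 78.99%, Mg-26: 11.01%.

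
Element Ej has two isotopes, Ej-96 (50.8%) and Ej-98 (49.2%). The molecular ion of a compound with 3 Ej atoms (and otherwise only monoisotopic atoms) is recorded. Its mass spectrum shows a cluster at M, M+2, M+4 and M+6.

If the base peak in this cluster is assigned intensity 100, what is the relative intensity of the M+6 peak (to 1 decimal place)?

(0.508 + 0.492)^3 gives M 0.1311, M+2 0.3809, M+4 0.3689, M+6 0.1191; the largest is M+2.
P(M+2) = C(3,1) × 0.508^2 × 0.492^1 = 3 × 0.258064 × 0.4920 = 0.380902 (base)
P(M+6) = C(3,3) × 0.508^0 × 0.492^3 = 1 × 1.0000 × 0.11909549 = 0.119095
Relative intensity = 0.119095 / 0.380902 × 100 = 31.3

31.3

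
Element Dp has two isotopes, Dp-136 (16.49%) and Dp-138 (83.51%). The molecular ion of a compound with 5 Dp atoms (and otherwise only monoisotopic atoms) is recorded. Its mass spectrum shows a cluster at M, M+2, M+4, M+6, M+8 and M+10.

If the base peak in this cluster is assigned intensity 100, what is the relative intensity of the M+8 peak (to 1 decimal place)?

Term probabilities: M 0.0001, M+2 0.0031, M+4 0.0313, M+6 0.1584, M+8 0.4010, M+10 0.4062. Base peak = M+10.
P(M+10) = C(5,5) × 0.1649^0 × 0.8351^5 = 1 × 1.0000 × 0.40615557 = 0.406156 (base)
P(M+8) = C(5,4) × 0.1649^1 × 0.8351^4 = 5 × 0.1649 × 0.48635562 = 0.401000
Relative intensity = 0.401000 / 0.406156 × 100 = 98.7

98.7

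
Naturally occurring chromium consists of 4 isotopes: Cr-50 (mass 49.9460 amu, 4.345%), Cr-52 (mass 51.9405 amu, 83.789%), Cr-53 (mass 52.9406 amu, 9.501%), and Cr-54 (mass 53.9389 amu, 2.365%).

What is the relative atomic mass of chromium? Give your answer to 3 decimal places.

51.996 amu

Ar = Σ fᵢ·mᵢ = 0.04345 × 49.9460 + 0.83789 × 51.9405 + 0.09501 × 52.9406 + 0.02365 × 53.9389
= 2.17015 + 43.52043 + 5.02989 + 1.27565 = 51.99612 amu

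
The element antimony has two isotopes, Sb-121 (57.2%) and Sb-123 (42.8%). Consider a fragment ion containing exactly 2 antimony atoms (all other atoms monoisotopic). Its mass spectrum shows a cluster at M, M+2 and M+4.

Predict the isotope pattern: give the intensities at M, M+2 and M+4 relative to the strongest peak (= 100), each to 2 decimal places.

66.82 : 100.00 : 37.41

The 2 Sb atoms are independent, so intensities follow the terms of (0.572 + 0.428)^2.
P(M) = 0.572^2 = 0.327184
P(M+2) = 2 × 0.572^1 × 0.428^1 = 0.489632
P(M+4) = 0.428^2 = 0.183184
The M+2 peak is largest (0.489632); scaling to 100 gives 66.82 : 100.00 : 37.41.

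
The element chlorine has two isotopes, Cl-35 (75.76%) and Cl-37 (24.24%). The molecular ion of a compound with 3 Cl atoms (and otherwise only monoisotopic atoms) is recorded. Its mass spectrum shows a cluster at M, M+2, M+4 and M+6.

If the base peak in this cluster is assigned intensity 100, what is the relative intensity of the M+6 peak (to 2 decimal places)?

3.28

(0.7576 + 0.2424)^3 gives M 0.4348, M+2 0.4174, M+4 0.1335, M+6 0.0142; the largest is M.
P(M) = C(3,0) × 0.7576^3 × 0.2424^0 = 1 × 0.4348304 × 1.0000 = 0.434830 (base)
P(M+6) = C(3,3) × 0.7576^0 × 0.2424^3 = 1 × 1.0000 × 0.01424288 = 0.014243
Relative intensity = 0.014243 / 0.434830 × 100 = 3.28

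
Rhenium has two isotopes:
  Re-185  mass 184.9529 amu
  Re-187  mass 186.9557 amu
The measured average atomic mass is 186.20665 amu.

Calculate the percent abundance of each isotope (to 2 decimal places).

Let x be the fractional abundance of Re-185; then Re-187 has abundance 1 − x.
184.9529·x + 186.9557·(1 − x) = 186.20665
(184.9529 − 186.9557)·x = 186.20665 − 186.9557
x = -0.74905 / -2.0028 = 0.37400 → 37.40% Re-185, 62.60% Re-187.

Re-185: 37.40%, Re-187: 62.60%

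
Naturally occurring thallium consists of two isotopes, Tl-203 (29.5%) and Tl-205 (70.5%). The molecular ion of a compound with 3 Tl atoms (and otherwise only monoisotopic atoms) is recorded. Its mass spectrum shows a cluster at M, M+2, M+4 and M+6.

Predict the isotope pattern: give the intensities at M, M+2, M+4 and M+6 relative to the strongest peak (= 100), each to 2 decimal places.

The 3 Tl atoms are independent, so intensities follow the terms of (0.295 + 0.705)^3.
P(M) = 0.295^3 = 0.025672
P(M+2) = 3 × 0.295^2 × 0.705^1 = 0.184058
P(M+4) = 3 × 0.295^1 × 0.705^2 = 0.439867
P(M+6) = 0.705^3 = 0.350403
The M+4 peak is largest (0.439867); scaling to 100 gives 5.84 : 41.84 : 100.00 : 79.66.

5.84 : 41.84 : 100.00 : 79.66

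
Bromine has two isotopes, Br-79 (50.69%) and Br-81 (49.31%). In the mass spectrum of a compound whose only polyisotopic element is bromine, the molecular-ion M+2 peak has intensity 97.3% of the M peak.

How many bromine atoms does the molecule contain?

1

For n independent Br atoms, I(M+2)/I(M) = n · (abundance Br-81) / (abundance Br-79) = n · 0.4931/0.5069.
n = 0.973 × 0.5069/0.4931 = 1.00 ≈ 1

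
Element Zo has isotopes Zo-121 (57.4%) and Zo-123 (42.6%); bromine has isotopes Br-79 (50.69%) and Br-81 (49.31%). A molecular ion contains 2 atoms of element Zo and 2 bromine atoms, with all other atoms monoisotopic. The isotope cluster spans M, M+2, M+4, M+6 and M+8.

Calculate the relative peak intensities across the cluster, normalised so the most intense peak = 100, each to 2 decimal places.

Element Zo pattern (n=2): 0.329476 : 0.489048 : 0.181476
Bromine pattern (n=2): 0.25694761 : 0.49990478 : 0.24314761
Convolve the two distributions (both contribute in 2-u steps):
  M: 0.329476×0.25694761 = 0.084658
  M+2: 0.329476×0.49990478 + 0.489048×0.25694761 = 0.290366
  M+4: 0.329476×0.24314761 + 0.489048×0.49990478 + 0.181476×0.25694761 = 0.371219
  M+6: 0.489048×0.24314761 + 0.181476×0.49990478 = 0.209632
  M+8: 0.181476×0.24314761 = 0.044125
Scale to base peak (0.371219) = 100: 22.81 : 78.22 : 100.00 : 56.47 : 11.89

22.81 : 78.22 : 100.00 : 56.47 : 11.89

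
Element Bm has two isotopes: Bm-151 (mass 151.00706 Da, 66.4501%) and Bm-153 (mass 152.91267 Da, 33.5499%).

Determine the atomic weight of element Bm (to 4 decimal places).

Average mass = Σ (abundance × isotope mass) = 0.664501 × 151.00706 + 0.335499 × 152.91267
= 100.344342 + 51.302048 = 151.646390 Da

151.6464 Da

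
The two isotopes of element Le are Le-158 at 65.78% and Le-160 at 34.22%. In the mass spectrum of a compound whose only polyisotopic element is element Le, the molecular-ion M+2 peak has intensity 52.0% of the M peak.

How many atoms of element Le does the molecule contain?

1

For n independent Le atoms, I(M+2)/I(M) = n · (abundance Le-160) / (abundance Le-158) = n · 0.3422/0.6578.
n = 0.520 × 0.6578/0.3422 = 1.00 ≈ 1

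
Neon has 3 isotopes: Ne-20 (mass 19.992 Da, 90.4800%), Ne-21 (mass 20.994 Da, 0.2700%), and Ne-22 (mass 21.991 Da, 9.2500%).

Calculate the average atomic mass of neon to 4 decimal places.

Weight each isotope mass by its fractional abundance: 0.904800 × 19.992 + 0.002700 × 20.994 + 0.092500 × 21.991
= 18.08876 + 0.05668 + 2.03417 = 20.17961 Da

20.1796 Da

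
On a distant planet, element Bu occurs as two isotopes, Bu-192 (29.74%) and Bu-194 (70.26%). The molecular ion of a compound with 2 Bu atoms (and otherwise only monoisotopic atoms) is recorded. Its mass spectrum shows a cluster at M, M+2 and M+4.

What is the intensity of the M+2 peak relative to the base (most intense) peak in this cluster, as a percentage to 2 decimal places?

Binomial terms of (0.2974 + 0.7026)^2: M 0.0884, M+2 0.4179, M+4 0.4936 → M+4 is the base peak.
P(M+4) = C(2,2) × 0.2974^0 × 0.7026^2 = 1 × 1.0000 × 0.49364676 = 0.493647 (base)
P(M+2) = C(2,1) × 0.2974^1 × 0.7026^1 = 2 × 0.2974 × 0.7026 = 0.417906
Relative intensity = 0.417906 / 0.493647 × 100 = 84.66

84.66%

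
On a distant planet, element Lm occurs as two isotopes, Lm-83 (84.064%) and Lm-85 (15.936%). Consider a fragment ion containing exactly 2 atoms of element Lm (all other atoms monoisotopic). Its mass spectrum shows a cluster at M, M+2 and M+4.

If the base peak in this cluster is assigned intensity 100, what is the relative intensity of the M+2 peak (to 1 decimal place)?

37.9

Term probabilities: M 0.7067, M+2 0.2679, M+4 0.0254. Base peak = M.
P(M) = C(2,0) × 0.84064^2 × 0.15936^0 = 1 × 0.70667561 × 1.0000 = 0.706676 (base)
P(M+2) = C(2,1) × 0.84064^1 × 0.15936^1 = 2 × 0.84064 × 0.15936 = 0.267929
Relative intensity = 0.267929 / 0.706676 × 100 = 37.9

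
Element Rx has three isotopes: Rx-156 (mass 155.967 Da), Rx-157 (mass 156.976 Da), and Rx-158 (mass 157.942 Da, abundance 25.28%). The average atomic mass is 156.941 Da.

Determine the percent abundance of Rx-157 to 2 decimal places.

47.05%

Let x and y be the fractions of Rx-156 and Rx-157. Then x + y = 1 − 0.2528 = 0.7472 and 155.967x + 156.976y = 156.941 − 0.2528×157.942 = 117.0132624.
Substituting: 155.967x + 156.976(0.7472 − x) = 117.0132624
(155.967 − 156.976)x = -0.2792048  ⇒  x = 0.27671, y = 0.47049
Rx-156: 27.67%, Rx-157: 47.05%.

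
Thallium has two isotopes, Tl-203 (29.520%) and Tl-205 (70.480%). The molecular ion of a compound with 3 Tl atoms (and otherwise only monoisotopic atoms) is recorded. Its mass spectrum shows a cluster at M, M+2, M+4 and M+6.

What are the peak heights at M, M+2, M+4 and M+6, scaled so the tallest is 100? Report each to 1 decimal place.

5.8 : 41.9 : 100.0 : 79.6

The 3 Tl atoms are independent, so intensities follow the terms of (0.29520 + 0.70480)^3.
P(M) = 0.29520^3 = 0.025725
P(M+2) = 3 × 0.29520^2 × 0.70480^1 = 0.184255
P(M+4) = 3 × 0.29520^1 × 0.70480^2 = 0.439916
P(M+6) = 0.70480^3 = 0.350104
The M+4 peak is largest (0.439916); scaling to 100 gives 5.8 : 41.9 : 100.0 : 79.6.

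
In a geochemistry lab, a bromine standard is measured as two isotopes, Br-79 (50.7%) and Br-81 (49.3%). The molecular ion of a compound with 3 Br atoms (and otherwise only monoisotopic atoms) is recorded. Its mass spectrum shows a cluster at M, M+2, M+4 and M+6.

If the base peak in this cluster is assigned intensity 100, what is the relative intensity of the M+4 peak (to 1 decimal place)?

97.2

(0.507 + 0.493)^3 gives M 0.1303, M+2 0.3802, M+4 0.3697, M+6 0.1198; the largest is M+2.
P(M+2) = C(3,1) × 0.507^2 × 0.493^1 = 3 × 0.257049 × 0.4930 = 0.380175 (base)
P(M+4) = C(3,2) × 0.507^1 × 0.493^2 = 3 × 0.5070 × 0.243049 = 0.369678
Relative intensity = 0.369678 / 0.380175 × 100 = 97.2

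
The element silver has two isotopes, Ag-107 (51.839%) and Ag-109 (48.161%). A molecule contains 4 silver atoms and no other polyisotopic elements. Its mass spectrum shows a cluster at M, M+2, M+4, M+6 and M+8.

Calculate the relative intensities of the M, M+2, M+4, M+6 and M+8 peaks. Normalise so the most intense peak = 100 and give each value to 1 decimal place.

Each Ag atom is independently Ag-107 (p = 0.51839) or Ag-109 (q = 0.48161); the cluster is the binomial expansion (p + q)^4.
P(M) = 0.51839^4 = 0.072215
P(M+2) = 4 × 0.51839^3 × 0.48161^1 = 0.268365
P(M+4) = 6 × 0.51839^2 × 0.48161^2 = 0.373986
P(M+6) = 4 × 0.51839^1 × 0.48161^3 = 0.231634
P(M+8) = 0.48161^4 = 0.053800
The M+4 peak is largest (0.373986); scaling to 100 gives 19.3 : 71.8 : 100.0 : 61.9 : 14.4.

19.3 : 71.8 : 100.0 : 61.9 : 14.4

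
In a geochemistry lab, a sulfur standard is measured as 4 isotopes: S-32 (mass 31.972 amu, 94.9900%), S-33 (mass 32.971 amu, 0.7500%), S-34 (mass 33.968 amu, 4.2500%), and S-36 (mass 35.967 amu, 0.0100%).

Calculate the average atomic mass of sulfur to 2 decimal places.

32.06 amu

Average mass = Σ (abundance × isotope mass) = 0.949900 × 31.972 + 0.007500 × 32.971 + 0.042500 × 33.968 + 0.000100 × 35.967
= 30.3702 + 0.2473 + 1.4436 + 0.0036 = 32.0647 amu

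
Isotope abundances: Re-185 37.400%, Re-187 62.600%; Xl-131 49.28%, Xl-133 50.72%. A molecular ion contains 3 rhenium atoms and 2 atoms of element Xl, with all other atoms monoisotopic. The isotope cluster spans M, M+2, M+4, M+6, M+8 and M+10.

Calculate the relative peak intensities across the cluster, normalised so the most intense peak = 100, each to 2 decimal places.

3.66 : 25.92 : 72.50 : 100.00 : 67.95 : 18.19

Rhenium pattern (n=3): 0.05231362 : 0.26268713 : 0.43968487 : 0.24531438
Element Xl pattern (n=2): 0.24285184 : 0.49989632 : 0.25725184
Convolve the two distributions (both contribute in 2-u steps):
  M: 0.05231362×0.24285184 = 0.012704
  M+2: 0.05231362×0.49989632 + 0.26268713×0.24285184 = 0.089945
  M+4: 0.05231362×0.25725184 + 0.26268713×0.49989632 + 0.43968487×0.24285184 = 0.251552
  M+6: 0.26268713×0.25725184 + 0.43968487×0.49989632 + 0.24531438×0.24285184 = 0.346949
  M+8: 0.43968487×0.25725184 + 0.24531438×0.49989632 = 0.235741
  M+10: 0.24531438×0.25725184 = 0.063108
Scale to base peak (0.346949) = 100: 3.66 : 25.92 : 72.50 : 100.00 : 67.95 : 18.19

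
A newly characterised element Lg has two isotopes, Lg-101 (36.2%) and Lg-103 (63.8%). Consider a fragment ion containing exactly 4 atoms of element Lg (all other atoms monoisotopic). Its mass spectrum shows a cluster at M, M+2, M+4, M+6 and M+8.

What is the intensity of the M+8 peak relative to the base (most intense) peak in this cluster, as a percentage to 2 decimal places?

44.06%

(0.362 + 0.638)^4 gives M 0.0172, M+2 0.1211, M+4 0.3200, M+6 0.3760, M+8 0.1657; the largest is M+6.
P(M+6) = C(4,3) × 0.362^1 × 0.638^3 = 4 × 0.3620 × 0.25969407 = 0.376037 (base)
P(M+8) = C(4,4) × 0.362^0 × 0.638^4 = 1 × 1.0000 × 0.16568482 = 0.165685
Relative intensity = 0.165685 / 0.376037 × 100 = 44.06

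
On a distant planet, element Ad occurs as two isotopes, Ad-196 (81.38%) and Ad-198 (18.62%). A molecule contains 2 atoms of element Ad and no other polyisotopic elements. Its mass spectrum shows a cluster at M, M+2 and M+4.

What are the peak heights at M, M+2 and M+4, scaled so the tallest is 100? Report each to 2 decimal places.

100.00 : 45.76 : 5.24

Each Ad atom is independently Ad-196 (p = 0.8138) or Ad-198 (q = 0.1862); the cluster is the binomial expansion (p + q)^2.
P(M) = 0.8138^2 = 0.662270
P(M+2) = 2 × 0.8138^1 × 0.1862^1 = 0.303059
P(M+4) = 0.1862^2 = 0.034670
The M peak is largest (0.662270); scaling to 100 gives 100.00 : 45.76 : 5.24.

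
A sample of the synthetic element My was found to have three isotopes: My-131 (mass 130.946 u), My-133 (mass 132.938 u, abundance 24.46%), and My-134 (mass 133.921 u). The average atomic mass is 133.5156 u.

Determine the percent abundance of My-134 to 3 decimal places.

69.995%

Let x and y be the fractions of My-131 and My-134. Then x + y = 1 − 0.2446 = 0.7554 and 130.946x + 133.921y = 133.5156 − 0.2446×132.938 = 100.9989652.
Substituting: 130.946x + 133.921(0.7554 − x) = 100.9989652
(130.946 − 133.921)x = -0.1649582  ⇒  x = 0.05545, y = 0.69995
My-131: 5.545%, My-134: 69.995%.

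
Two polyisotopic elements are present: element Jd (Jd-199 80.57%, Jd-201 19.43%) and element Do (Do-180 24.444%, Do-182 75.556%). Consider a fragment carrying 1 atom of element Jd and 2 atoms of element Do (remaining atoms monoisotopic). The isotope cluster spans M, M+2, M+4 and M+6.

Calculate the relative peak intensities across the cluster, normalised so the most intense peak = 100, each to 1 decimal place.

Element Jd pattern (n=1): 0.8057 : 0.1943
Element Do pattern (n=2): 0.05975091 : 0.36937817 : 0.57087091
Convolve the two distributions (both contribute in 2-u steps):
  M: 0.8057×0.05975091 = 0.048141
  M+2: 0.8057×0.36937817 + 0.1943×0.05975091 = 0.309218
  M+4: 0.8057×0.57087091 + 0.1943×0.36937817 = 0.531721
  M+6: 0.1943×0.57087091 = 0.110920
Scale to base peak (0.531721) = 100: 9.1 : 58.2 : 100.0 : 20.9

9.1 : 58.2 : 100.0 : 20.9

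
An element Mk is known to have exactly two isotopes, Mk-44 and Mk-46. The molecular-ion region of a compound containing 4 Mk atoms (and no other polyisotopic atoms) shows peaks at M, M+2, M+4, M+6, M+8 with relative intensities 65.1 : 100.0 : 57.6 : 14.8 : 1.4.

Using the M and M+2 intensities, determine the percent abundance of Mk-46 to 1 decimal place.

Write p for the Mk-44 fraction. I(M+2)/I(M) = [C(4,1)·p^3·(1−p)] / p^4 = 4·(1−p)/p = 100.0/65.1 = 1.5361
(1−p)/p = 1.5361/4 = 0.3840  ⇒  p = 1/(1 + 0.3840) = 0.7225
Mk-44: 72.3%, Mk-46: 27.7%.

27.7%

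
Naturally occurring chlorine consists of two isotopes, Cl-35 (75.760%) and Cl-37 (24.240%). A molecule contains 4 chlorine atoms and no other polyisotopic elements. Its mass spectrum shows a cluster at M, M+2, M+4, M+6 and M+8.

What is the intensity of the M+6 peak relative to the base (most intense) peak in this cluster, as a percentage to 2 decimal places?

Term probabilities: M 0.3294, M+2 0.4216, M+4 0.2023, M+6 0.0432, M+8 0.0035. Base peak = M+2.
P(M+2) = C(4,1) × 0.75760^3 × 0.24240^1 = 4 × 0.4348304 × 0.2424 = 0.421612 (base)
P(M+6) = C(4,3) × 0.75760^1 × 0.24240^3 = 4 × 0.7576 × 0.01424288 = 0.043162
Relative intensity = 0.043162 / 0.421612 × 100 = 10.24

10.24%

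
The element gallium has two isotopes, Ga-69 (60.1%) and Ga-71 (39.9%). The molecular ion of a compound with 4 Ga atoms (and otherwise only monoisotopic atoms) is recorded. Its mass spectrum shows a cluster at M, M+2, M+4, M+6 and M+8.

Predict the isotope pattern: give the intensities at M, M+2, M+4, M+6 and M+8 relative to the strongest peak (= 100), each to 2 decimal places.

37.66 : 100.00 : 99.58 : 44.08 : 7.32

Expanding (0.601 + 0.399)^4:
P(M) = 0.601^4 = 0.130466
P(M+2) = 4 × 0.601^3 × 0.399^1 = 0.346463
P(M+4) = 6 × 0.601^2 × 0.399^2 = 0.345021
P(M+6) = 4 × 0.601^1 × 0.399^3 = 0.152705
P(M+8) = 0.399^4 = 0.025345
The M+2 peak is largest (0.346463); scaling to 100 gives 37.66 : 100.00 : 99.58 : 44.08 : 7.32.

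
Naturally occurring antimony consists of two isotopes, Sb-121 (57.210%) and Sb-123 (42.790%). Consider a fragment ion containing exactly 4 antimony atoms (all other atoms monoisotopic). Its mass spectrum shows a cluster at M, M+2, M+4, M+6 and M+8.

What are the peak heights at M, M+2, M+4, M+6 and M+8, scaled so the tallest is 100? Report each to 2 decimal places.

29.79 : 89.13 : 100.00 : 49.86 : 9.32

Each Sb atom is independently Sb-121 (p = 0.57210) or Sb-123 (q = 0.42790); the cluster is the binomial expansion (p + q)^4.
P(M) = 0.57210^4 = 0.107124
P(M+2) = 4 × 0.57210^3 × 0.42790^1 = 0.320493
P(M+4) = 6 × 0.57210^2 × 0.42790^2 = 0.359567
P(M+6) = 4 × 0.57210^1 × 0.42790^3 = 0.179291
P(M+8) = 0.42790^4 = 0.033525
The M+4 peak is largest (0.359567); scaling to 100 gives 29.79 : 89.13 : 100.00 : 49.86 : 9.32.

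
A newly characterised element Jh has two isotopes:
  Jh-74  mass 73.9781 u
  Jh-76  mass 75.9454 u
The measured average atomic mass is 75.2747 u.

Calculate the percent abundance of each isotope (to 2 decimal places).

Let x be the fractional abundance of Jh-74; then Jh-76 has abundance 1 − x.
73.9781·x + 75.9454·(1 − x) = 75.2747
(73.9781 − 75.9454)·x = 75.2747 − 75.9454
x = -0.6707 / -1.9673 = 0.34092 → 34.09% Jh-74, 65.91% Jh-76.

Jh-74: 34.09%, Jh-76: 65.91%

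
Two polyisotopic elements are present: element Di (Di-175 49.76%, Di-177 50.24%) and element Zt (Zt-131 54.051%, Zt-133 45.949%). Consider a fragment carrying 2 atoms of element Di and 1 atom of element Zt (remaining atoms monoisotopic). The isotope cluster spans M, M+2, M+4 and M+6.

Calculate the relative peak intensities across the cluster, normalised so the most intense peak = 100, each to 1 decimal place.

Element Di pattern (n=2): 0.24760576 : 0.49998848 : 0.25240576
Element Zt pattern (n=1): 0.54051 : 0.45949
Convolve the two distributions (both contribute in 2-u steps):
  M: 0.24760576×0.54051 = 0.133833
  M+2: 0.24760576×0.45949 + 0.49998848×0.54051 = 0.384021
  M+4: 0.49998848×0.45949 + 0.25240576×0.54051 = 0.366168
  M+6: 0.25240576×0.45949 = 0.115978
Scale to base peak (0.384021) = 100: 34.9 : 100.0 : 95.4 : 30.2

34.9 : 100.0 : 95.4 : 30.2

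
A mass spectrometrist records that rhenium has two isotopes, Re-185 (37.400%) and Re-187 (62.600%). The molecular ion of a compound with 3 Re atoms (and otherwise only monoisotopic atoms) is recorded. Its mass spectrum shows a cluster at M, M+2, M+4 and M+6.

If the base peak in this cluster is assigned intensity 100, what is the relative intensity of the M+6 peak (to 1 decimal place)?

(0.37400 + 0.62600)^3 gives M 0.0523, M+2 0.2627, M+4 0.4397, M+6 0.2453; the largest is M+4.
P(M+4) = C(3,2) × 0.37400^1 × 0.62600^2 = 3 × 0.3740 × 0.391876 = 0.439685 (base)
P(M+6) = C(3,3) × 0.37400^0 × 0.62600^3 = 1 × 1.0000 × 0.24531438 = 0.245314
Relative intensity = 0.245314 / 0.439685 × 100 = 55.8

55.8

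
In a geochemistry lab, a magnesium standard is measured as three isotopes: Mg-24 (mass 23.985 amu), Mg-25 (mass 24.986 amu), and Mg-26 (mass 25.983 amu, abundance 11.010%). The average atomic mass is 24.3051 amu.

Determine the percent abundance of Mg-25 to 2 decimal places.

Let x and y be the fractions of Mg-24 and Mg-25. Then x + y = 1 − 0.11010 = 0.88990 and 23.985x + 24.986y = 24.3051 − 0.11010×25.983 = 21.4443717.
Substituting: 23.985x + 24.986(0.88990 − x) = 21.4443717
(23.985 − 24.986)x = -0.7906697  ⇒  x = 0.78988, y = 0.10002
Mg-24: 78.99%, Mg-25: 10.00%.

10.00%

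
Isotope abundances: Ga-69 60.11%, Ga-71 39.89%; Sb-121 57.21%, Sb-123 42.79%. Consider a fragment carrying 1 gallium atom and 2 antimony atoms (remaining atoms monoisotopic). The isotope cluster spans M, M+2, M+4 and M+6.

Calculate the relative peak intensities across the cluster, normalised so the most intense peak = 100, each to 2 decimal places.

Gallium pattern (n=1): 0.6011 : 0.3989
Antimony pattern (n=2): 0.32729841 : 0.48960318 : 0.18309841
Convolve the two distributions (both contribute in 2-u steps):
  M: 0.6011×0.32729841 = 0.196739
  M+2: 0.6011×0.48960318 + 0.3989×0.32729841 = 0.424860
  M+4: 0.6011×0.18309841 + 0.3989×0.48960318 = 0.305363
  M+6: 0.3989×0.18309841 = 0.073038
Scale to base peak (0.424860) = 100: 46.31 : 100.00 : 71.87 : 17.19

46.31 : 100.00 : 71.87 : 17.19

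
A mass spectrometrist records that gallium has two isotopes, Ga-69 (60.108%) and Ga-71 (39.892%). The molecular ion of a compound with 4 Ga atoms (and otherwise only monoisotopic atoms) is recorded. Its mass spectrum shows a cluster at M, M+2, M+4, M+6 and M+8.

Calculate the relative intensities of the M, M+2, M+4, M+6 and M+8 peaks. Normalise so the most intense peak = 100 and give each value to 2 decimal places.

37.67 : 100.00 : 99.55 : 44.05 : 7.31

The 4 Ga atoms are independent, so intensities follow the terms of (0.60108 + 0.39892)^4.
P(M) = 0.60108^4 = 0.130536
P(M+2) = 4 × 0.60108^3 × 0.39892^1 = 0.346531
P(M+4) = 6 × 0.60108^2 × 0.39892^2 = 0.344975
P(M+6) = 4 × 0.60108^1 × 0.39892^3 = 0.152633
P(M+8) = 0.39892^4 = 0.025325
The M+2 peak is largest (0.346531); scaling to 100 gives 37.67 : 100.00 : 99.55 : 44.05 : 7.31.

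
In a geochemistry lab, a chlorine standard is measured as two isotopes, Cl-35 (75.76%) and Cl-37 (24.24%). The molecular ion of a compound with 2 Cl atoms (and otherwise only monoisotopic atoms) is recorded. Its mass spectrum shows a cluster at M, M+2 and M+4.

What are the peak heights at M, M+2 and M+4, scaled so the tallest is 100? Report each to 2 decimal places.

100.00 : 63.99 : 10.24

Each Cl atom is independently Cl-35 (p = 0.7576) or Cl-37 (q = 0.2424); the cluster is the binomial expansion (p + q)^2.
P(M) = 0.7576^2 = 0.573958
P(M+2) = 2 × 0.7576^1 × 0.2424^1 = 0.367284
P(M+4) = 0.2424^2 = 0.058758
The M peak is largest (0.573958); scaling to 100 gives 100.00 : 63.99 : 10.24.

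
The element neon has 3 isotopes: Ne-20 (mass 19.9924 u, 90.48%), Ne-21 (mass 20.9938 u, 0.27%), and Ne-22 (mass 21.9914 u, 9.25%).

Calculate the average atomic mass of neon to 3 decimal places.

The abundance-weighted mean is 0.9048 × 19.9924 + 0.0027 × 20.9938 + 0.0925 × 21.9914
= 18.08912 + 0.05668 + 2.03420 = 20.18000 u

20.180 u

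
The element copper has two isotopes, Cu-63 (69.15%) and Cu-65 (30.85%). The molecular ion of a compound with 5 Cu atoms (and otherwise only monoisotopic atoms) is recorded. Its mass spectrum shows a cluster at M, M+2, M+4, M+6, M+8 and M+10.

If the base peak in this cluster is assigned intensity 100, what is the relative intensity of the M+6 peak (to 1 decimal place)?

39.8

Binomial terms of (0.6915 + 0.3085)^5: M 0.1581, M+2 0.3527, M+4 0.3147, M+6 0.1404, M+8 0.0313, M+10 0.0028 → M+2 is the base peak.
P(M+2) = C(5,1) × 0.6915^4 × 0.3085^1 = 5 × 0.2286487 × 0.3085 = 0.352691 (base)
P(M+6) = C(5,3) × 0.6915^2 × 0.3085^3 = 10 × 0.47817225 × 0.02936064 = 0.140394
Relative intensity = 0.140394 / 0.352691 × 100 = 39.8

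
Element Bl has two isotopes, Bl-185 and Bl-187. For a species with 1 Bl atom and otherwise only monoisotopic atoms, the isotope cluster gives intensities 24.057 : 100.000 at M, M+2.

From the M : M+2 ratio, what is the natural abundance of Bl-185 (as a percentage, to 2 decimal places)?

19.39%

Let p = fractional abundance of Bl-185. I(M+2)/I(M) = [C(1,1)·p^0·(1−p)] / p^1 = 1·(1−p)/p = 100.000/24.057 = 4.1568
(1−p)/p = 4.1568/1 = 4.1568  ⇒  p = 1/(1 + 4.1568) = 0.1939
Bl-185: 19.39%, Bl-187: 80.61%.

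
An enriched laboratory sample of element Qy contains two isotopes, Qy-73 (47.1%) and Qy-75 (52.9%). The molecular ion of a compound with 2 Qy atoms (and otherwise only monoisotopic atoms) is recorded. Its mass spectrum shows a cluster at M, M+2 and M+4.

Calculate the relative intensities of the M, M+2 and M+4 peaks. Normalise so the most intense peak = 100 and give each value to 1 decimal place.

44.5 : 100.0 : 56.2

The 2 Qy atoms are independent, so intensities follow the terms of (0.471 + 0.529)^2.
P(M) = 0.471^2 = 0.221841
P(M+2) = 2 × 0.471^1 × 0.529^1 = 0.498318
P(M+4) = 0.529^2 = 0.279841
The M+2 peak is largest (0.498318); scaling to 100 gives 44.5 : 100.0 : 56.2.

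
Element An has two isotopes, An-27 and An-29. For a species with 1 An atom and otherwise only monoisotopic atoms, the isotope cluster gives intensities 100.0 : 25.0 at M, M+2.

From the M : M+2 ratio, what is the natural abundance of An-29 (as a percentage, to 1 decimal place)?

20.0%

Write p for the An-27 fraction. I(M+2)/I(M) = [C(1,1)·p^0·(1−p)] / p^1 = 1·(1−p)/p = 25.0/100.0 = 0.2500
(1−p)/p = 0.2500/1 = 0.2500  ⇒  p = 1/(1 + 0.2500) = 0.8000
An-27: 80.0%, An-29: 20.0%.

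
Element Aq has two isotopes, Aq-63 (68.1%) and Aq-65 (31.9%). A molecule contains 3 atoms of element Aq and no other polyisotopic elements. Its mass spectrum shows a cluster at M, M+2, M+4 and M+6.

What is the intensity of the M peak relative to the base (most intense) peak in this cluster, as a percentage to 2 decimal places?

Binomial terms of (0.681 + 0.319)^3: M 0.3158, M+2 0.4438, M+4 0.2079, M+6 0.0325 → M+2 is the base peak.
P(M+2) = C(3,1) × 0.681^2 × 0.319^1 = 3 × 0.463761 × 0.3190 = 0.443819 (base)
P(M) = C(3,0) × 0.681^3 × 0.319^0 = 1 × 0.31582124 × 1.0000 = 0.315821
Relative intensity = 0.315821 / 0.443819 × 100 = 71.16

71.16%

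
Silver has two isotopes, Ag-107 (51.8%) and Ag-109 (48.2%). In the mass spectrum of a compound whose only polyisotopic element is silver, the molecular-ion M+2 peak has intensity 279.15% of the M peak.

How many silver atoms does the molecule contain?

With n Ag atoms, P(M+2)/P(M) = C(n,1)·p^(n−1)q / p^n = n·q/p = n · 0.482/0.518.
n = 2.7915 × 0.518/0.482 = 3.00 ≈ 3

3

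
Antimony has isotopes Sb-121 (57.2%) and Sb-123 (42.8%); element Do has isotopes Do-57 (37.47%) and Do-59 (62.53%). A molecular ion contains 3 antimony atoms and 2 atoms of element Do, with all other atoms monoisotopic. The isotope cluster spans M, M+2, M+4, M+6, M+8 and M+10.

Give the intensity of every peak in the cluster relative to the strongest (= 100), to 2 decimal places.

Antimony pattern (n=3): 0.18714925 : 0.42010426 : 0.31434374 : 0.07840275
Element Do pattern (n=2): 0.14040009 : 0.46859982 : 0.39100009
Convolve the two distributions (both contribute in 2-u steps):
  M: 0.18714925×0.14040009 = 0.026276
  M+2: 0.18714925×0.46859982 + 0.42010426×0.14040009 = 0.146681
  M+4: 0.18714925×0.39100009 + 0.42010426×0.46859982 + 0.31434374×0.14040009 = 0.314170
  M+6: 0.42010426×0.39100009 + 0.31434374×0.46859982 + 0.07840275×0.14040009 = 0.322570
  M+8: 0.31434374×0.39100009 + 0.07840275×0.46859982 = 0.159648
  M+10: 0.07840275×0.39100009 = 0.030655
Scale to base peak (0.322570) = 100: 8.15 : 45.47 : 97.40 : 100.00 : 49.49 : 9.50

8.15 : 45.47 : 97.40 : 100.00 : 49.49 : 9.50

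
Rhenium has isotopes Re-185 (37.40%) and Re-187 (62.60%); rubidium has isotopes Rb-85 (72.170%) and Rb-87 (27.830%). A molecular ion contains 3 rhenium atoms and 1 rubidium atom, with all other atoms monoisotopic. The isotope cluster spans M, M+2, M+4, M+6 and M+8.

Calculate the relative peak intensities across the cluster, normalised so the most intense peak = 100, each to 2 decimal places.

9.67 : 52.29 : 100.00 : 76.69 : 17.49

Rhenium pattern (n=3): 0.05231362 : 0.26268713 : 0.43968487 : 0.24531438
Rubidium pattern (n=1): 0.7217 : 0.2783
Convolve the two distributions (both contribute in 2-u steps):
  M: 0.05231362×0.7217 = 0.037755
  M+2: 0.05231362×0.2783 + 0.26268713×0.7217 = 0.204140
  M+4: 0.26268713×0.2783 + 0.43968487×0.7217 = 0.390426
  M+6: 0.43968487×0.2783 + 0.24531438×0.7217 = 0.299408
  M+8: 0.24531438×0.2783 = 0.068271
Scale to base peak (0.390426) = 100: 9.67 : 52.29 : 100.00 : 76.69 : 17.49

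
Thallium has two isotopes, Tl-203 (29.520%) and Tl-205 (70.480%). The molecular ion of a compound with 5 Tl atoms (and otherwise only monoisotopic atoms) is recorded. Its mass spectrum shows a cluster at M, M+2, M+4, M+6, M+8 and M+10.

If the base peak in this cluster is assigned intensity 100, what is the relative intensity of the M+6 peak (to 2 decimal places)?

83.77

Binomial terms of (0.29520 + 0.70480)^5: M 0.0022, M+2 0.0268, M+4 0.1278, M+6 0.3051, M+8 0.3642, M+10 0.1739 → M+8 is the base peak.
P(M+8) = C(5,4) × 0.29520^1 × 0.70480^4 = 5 × 0.2952 × 0.24675365 = 0.364208 (base)
P(M+6) = C(5,3) × 0.29520^2 × 0.70480^3 = 10 × 0.08714304 × 0.35010449 = 0.305092
Relative intensity = 0.305092 / 0.364208 × 100 = 83.77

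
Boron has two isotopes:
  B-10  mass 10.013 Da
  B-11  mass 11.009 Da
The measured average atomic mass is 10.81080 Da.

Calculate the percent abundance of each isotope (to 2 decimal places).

B-10: 19.90%, B-11: 80.10%

Writing the weighted mean with unknown fraction x of B-10:
10.013·x + 11.009·(1 − x) = 10.81080
(10.013 − 11.009)·x = 10.81080 − 11.009
x = -0.19820 / -0.996 = 0.19900 → 19.90% B-10, 80.10% B-11.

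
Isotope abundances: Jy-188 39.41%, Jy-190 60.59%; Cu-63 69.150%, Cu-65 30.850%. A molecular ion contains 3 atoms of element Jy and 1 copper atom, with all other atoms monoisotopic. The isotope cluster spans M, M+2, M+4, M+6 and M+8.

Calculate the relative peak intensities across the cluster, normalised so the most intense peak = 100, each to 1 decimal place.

10.9 : 55.3 : 100.0 : 74.3 : 17.7

Element Jy pattern (n=3): 0.06120957 : 0.28231573 : 0.43403984 : 0.22243486
Copper pattern (n=1): 0.6915 : 0.3085
Convolve the two distributions (both contribute in 2-u steps):
  M: 0.06120957×0.6915 = 0.042326
  M+2: 0.06120957×0.3085 + 0.28231573×0.6915 = 0.214104
  M+4: 0.28231573×0.3085 + 0.43403984×0.6915 = 0.387233
  M+6: 0.43403984×0.3085 + 0.22243486×0.6915 = 0.287715
  M+8: 0.22243486×0.3085 = 0.068621
Scale to base peak (0.387233) = 100: 10.9 : 55.3 : 100.0 : 74.3 : 17.7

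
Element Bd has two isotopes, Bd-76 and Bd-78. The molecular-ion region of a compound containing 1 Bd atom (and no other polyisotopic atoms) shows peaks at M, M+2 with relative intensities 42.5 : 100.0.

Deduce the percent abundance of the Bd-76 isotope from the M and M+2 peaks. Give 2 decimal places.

29.82%

Let p = fractional abundance of Bd-76. I(M+2)/I(M) = [C(1,1)·p^0·(1−p)] / p^1 = 1·(1−p)/p = 100.0/42.5 = 2.3529
(1−p)/p = 2.3529/1 = 2.3529  ⇒  p = 1/(1 + 2.3529) = 0.2982
Bd-76: 29.82%, Bd-78: 70.18%.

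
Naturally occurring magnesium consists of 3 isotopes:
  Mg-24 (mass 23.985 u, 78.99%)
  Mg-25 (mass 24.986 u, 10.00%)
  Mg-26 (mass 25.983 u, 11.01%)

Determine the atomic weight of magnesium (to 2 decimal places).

Ar = Σ fᵢ·mᵢ = 0.7899 × 23.985 + 0.1000 × 24.986 + 0.1101 × 25.983
= 18.9458 + 2.4986 + 2.8607 = 24.3051 u

24.31 u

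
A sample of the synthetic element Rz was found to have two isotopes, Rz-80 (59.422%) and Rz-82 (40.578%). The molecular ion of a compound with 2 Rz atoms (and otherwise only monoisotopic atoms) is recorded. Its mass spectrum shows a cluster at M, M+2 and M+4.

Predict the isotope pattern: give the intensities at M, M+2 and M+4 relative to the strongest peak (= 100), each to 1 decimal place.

73.2 : 100.0 : 34.1

The 2 Rz atoms are independent, so intensities follow the terms of (0.59422 + 0.40578)^2.
P(M) = 0.59422^2 = 0.353097
P(M+2) = 2 × 0.59422^1 × 0.40578^1 = 0.482245
P(M+4) = 0.40578^2 = 0.164657
The M+2 peak is largest (0.482245); scaling to 100 gives 73.2 : 100.0 : 34.1.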